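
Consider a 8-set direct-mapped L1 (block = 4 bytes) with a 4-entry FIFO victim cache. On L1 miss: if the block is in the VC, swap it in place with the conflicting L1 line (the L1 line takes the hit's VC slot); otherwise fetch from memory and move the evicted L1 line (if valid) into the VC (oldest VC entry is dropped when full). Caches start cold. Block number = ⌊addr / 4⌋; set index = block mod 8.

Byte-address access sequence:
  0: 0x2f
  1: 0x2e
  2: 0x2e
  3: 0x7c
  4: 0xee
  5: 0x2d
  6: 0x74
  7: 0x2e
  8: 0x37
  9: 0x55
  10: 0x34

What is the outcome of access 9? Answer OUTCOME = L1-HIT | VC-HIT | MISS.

OUTCOME = MISS

  [0] addr=0x2f blk=11 s=3: MISS | VC []
  [1] addr=0x2e blk=11 s=3: L1-HIT | VC []
  [2] addr=0x2e blk=11 s=3: L1-HIT | VC []
  [3] addr=0x7c blk=31 s=7: MISS | VC []
  [4] addr=0xee blk=59 s=3: MISS | VC [11]
  [5] addr=0x2d blk=11 s=3: VC-HIT | VC [59]
  [6] addr=0x74 blk=29 s=5: MISS | VC [59]
  [7] addr=0x2e blk=11 s=3: L1-HIT | VC [59]
  [8] addr=0x37 blk=13 s=5: MISS | VC [59, 29]
  [9] addr=0x55 blk=21 s=5: MISS | VC [59, 29, 13]
  [10] addr=0x34 blk=13 s=5: VC-HIT | VC [59, 29, 21]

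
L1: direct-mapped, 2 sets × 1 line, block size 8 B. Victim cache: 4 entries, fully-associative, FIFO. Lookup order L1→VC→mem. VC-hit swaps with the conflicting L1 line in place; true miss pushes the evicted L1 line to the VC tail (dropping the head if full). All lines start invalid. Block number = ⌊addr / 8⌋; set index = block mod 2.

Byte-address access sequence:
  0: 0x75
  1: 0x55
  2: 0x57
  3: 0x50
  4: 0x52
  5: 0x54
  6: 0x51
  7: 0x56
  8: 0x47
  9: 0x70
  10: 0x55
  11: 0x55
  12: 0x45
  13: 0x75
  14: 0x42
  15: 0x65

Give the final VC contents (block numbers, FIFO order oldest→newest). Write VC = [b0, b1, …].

0: 0x75 (blk 14, set 0) → MISS  vc=[]
1: 0x55 (blk 10, set 0) → MISS  vc=[14]
2: 0x57 (blk 10, set 0) → L1-HIT  vc=[14]
3: 0x50 (blk 10, set 0) → L1-HIT  vc=[14]
4: 0x52 (blk 10, set 0) → L1-HIT  vc=[14]
5: 0x54 (blk 10, set 0) → L1-HIT  vc=[14]
6: 0x51 (blk 10, set 0) → L1-HIT  vc=[14]
7: 0x56 (blk 10, set 0) → L1-HIT  vc=[14]
8: 0x47 (blk 8, set 0) → MISS  vc=[14, 10]
9: 0x70 (blk 14, set 0) → VC-HIT  vc=[8, 10]
10: 0x55 (blk 10, set 0) → VC-HIT  vc=[8, 14]
11: 0x55 (blk 10, set 0) → L1-HIT  vc=[8, 14]
12: 0x45 (blk 8, set 0) → VC-HIT  vc=[10, 14]
13: 0x75 (blk 14, set 0) → VC-HIT  vc=[10, 8]
14: 0x42 (blk 8, set 0) → VC-HIT  vc=[10, 14]
15: 0x65 (blk 12, set 0) → MISS  vc=[10, 14, 8]

VC = [10, 14, 8]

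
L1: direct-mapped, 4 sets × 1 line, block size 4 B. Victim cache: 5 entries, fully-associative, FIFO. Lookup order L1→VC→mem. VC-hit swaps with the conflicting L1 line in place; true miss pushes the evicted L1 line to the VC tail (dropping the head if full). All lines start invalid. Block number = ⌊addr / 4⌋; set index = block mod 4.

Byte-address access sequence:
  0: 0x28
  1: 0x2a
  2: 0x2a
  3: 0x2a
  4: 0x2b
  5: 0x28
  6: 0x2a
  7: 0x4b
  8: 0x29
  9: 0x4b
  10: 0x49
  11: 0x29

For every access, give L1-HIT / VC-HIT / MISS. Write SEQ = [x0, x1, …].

SEQ = [MISS, L1-HIT, L1-HIT, L1-HIT, L1-HIT, L1-HIT, L1-HIT, MISS, VC-HIT, VC-HIT, L1-HIT, VC-HIT]

0: 0x28 (blk 10, set 2) → MISS  vc=[]
1: 0x2a (blk 10, set 2) → L1-HIT  vc=[]
2: 0x2a (blk 10, set 2) → L1-HIT  vc=[]
3: 0x2a (blk 10, set 2) → L1-HIT  vc=[]
4: 0x2b (blk 10, set 2) → L1-HIT  vc=[]
5: 0x28 (blk 10, set 2) → L1-HIT  vc=[]
6: 0x2a (blk 10, set 2) → L1-HIT  vc=[]
7: 0x4b (blk 18, set 2) → MISS  vc=[10]
8: 0x29 (blk 10, set 2) → VC-HIT  vc=[18]
9: 0x4b (blk 18, set 2) → VC-HIT  vc=[10]
10: 0x49 (blk 18, set 2) → L1-HIT  vc=[10]
11: 0x29 (blk 10, set 2) → VC-HIT  vc=[18]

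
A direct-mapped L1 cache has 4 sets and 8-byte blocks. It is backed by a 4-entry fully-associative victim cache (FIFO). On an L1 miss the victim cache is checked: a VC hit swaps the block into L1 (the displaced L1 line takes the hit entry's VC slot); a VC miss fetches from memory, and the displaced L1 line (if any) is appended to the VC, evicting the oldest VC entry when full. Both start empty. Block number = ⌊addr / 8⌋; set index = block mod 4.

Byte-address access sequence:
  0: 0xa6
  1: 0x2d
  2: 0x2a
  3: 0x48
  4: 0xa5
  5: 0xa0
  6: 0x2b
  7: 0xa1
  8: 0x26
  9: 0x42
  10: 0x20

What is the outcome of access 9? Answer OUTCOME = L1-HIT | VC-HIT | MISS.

0: 0xa6 (blk 20, set 0) → MISS  vc=[]
1: 0x2d (blk 5, set 1) → MISS  vc=[]
2: 0x2a (blk 5, set 1) → L1-HIT  vc=[]
3: 0x48 (blk 9, set 1) → MISS  vc=[5]
4: 0xa5 (blk 20, set 0) → L1-HIT  vc=[5]
5: 0xa0 (blk 20, set 0) → L1-HIT  vc=[5]
6: 0x2b (blk 5, set 1) → VC-HIT  vc=[9]
7: 0xa1 (blk 20, set 0) → L1-HIT  vc=[9]
8: 0x26 (blk 4, set 0) → MISS  vc=[9, 20]
9: 0x42 (blk 8, set 0) → MISS  vc=[9, 20, 4]
10: 0x20 (blk 4, set 0) → VC-HIT  vc=[9, 20, 8]

OUTCOME = MISS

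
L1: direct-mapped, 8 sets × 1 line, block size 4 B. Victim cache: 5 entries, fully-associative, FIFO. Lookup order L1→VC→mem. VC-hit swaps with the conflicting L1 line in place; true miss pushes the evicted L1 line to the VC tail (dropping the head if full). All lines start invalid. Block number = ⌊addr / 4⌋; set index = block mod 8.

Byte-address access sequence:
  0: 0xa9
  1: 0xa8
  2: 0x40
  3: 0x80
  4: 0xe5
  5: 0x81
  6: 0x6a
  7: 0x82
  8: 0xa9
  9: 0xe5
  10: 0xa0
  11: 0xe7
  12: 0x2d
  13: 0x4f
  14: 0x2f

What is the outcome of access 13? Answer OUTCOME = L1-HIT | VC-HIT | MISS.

OUTCOME = MISS

0: 0xa9 (blk 42, set 2) → MISS  vc=[]
1: 0xa8 (blk 42, set 2) → L1-HIT  vc=[]
2: 0x40 (blk 16, set 0) → MISS  vc=[]
3: 0x80 (blk 32, set 0) → MISS  vc=[16]
4: 0xe5 (blk 57, set 1) → MISS  vc=[16]
5: 0x81 (blk 32, set 0) → L1-HIT  vc=[16]
6: 0x6a (blk 26, set 2) → MISS  vc=[16, 42]
7: 0x82 (blk 32, set 0) → L1-HIT  vc=[16, 42]
8: 0xa9 (blk 42, set 2) → VC-HIT  vc=[16, 26]
9: 0xe5 (blk 57, set 1) → L1-HIT  vc=[16, 26]
10: 0xa0 (blk 40, set 0) → MISS  vc=[16, 26, 32]
11: 0xe7 (blk 57, set 1) → L1-HIT  vc=[16, 26, 32]
12: 0x2d (blk 11, set 3) → MISS  vc=[16, 26, 32]
13: 0x4f (blk 19, set 3) → MISS  vc=[16, 26, 32, 11]
14: 0x2f (blk 11, set 3) → VC-HIT  vc=[16, 26, 32, 19]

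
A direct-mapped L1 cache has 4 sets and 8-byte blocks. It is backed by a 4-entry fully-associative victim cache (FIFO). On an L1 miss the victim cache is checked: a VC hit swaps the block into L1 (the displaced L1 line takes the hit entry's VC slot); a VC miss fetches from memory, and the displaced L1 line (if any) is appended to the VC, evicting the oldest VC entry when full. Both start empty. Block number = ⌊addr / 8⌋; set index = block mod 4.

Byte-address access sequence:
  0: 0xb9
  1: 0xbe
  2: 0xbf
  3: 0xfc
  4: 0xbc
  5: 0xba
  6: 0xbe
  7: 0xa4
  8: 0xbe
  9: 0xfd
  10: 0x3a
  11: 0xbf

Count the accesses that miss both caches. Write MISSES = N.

#0 0xb9→b23/s3 MISS; vc=[]
#1 0xbe→b23/s3 L1-HIT; vc=[]
#2 0xbf→b23/s3 L1-HIT; vc=[]
#3 0xfc→b31/s3 MISS; vc=[23]
#4 0xbc→b23/s3 VC-HIT; vc=[31]
#5 0xba→b23/s3 L1-HIT; vc=[31]
#6 0xbe→b23/s3 L1-HIT; vc=[31]
#7 0xa4→b20/s0 MISS; vc=[31]
#8 0xbe→b23/s3 L1-HIT; vc=[31]
#9 0xfd→b31/s3 VC-HIT; vc=[23]
#10 0x3a→b7/s3 MISS; vc=[23,31]
#11 0xbf→b23/s3 VC-HIT; vc=[7,31]

MISSES = 4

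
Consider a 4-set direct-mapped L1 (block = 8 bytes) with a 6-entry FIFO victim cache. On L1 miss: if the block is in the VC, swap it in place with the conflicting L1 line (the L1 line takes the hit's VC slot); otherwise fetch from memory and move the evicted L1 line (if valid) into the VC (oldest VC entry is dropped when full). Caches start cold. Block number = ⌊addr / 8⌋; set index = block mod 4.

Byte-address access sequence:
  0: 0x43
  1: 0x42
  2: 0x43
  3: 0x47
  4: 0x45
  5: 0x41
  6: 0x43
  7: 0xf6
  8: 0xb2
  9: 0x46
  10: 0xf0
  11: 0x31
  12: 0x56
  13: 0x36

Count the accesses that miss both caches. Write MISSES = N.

MISSES = 5

0: 0x43 (blk 8, set 0) → MISS  vc=[]
1: 0x42 (blk 8, set 0) → L1-HIT  vc=[]
2: 0x43 (blk 8, set 0) → L1-HIT  vc=[]
3: 0x47 (blk 8, set 0) → L1-HIT  vc=[]
4: 0x45 (blk 8, set 0) → L1-HIT  vc=[]
5: 0x41 (blk 8, set 0) → L1-HIT  vc=[]
6: 0x43 (blk 8, set 0) → L1-HIT  vc=[]
7: 0xf6 (blk 30, set 2) → MISS  vc=[]
8: 0xb2 (blk 22, set 2) → MISS  vc=[30]
9: 0x46 (blk 8, set 0) → L1-HIT  vc=[30]
10: 0xf0 (blk 30, set 2) → VC-HIT  vc=[22]
11: 0x31 (blk 6, set 2) → MISS  vc=[22, 30]
12: 0x56 (blk 10, set 2) → MISS  vc=[22, 30, 6]
13: 0x36 (blk 6, set 2) → VC-HIT  vc=[22, 30, 10]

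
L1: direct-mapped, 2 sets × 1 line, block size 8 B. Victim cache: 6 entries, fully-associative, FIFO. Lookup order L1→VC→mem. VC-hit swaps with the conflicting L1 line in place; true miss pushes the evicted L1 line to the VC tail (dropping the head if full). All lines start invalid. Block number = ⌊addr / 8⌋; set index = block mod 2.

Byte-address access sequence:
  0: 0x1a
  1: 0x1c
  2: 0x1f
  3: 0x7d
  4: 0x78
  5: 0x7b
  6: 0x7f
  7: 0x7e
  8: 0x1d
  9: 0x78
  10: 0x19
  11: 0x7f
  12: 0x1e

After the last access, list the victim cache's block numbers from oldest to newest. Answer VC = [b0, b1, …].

VC = [15]

#0 0x1a→b3/s1 MISS; vc=[]
#1 0x1c→b3/s1 L1-HIT; vc=[]
#2 0x1f→b3/s1 L1-HIT; vc=[]
#3 0x7d→b15/s1 MISS; vc=[3]
#4 0x78→b15/s1 L1-HIT; vc=[3]
#5 0x7b→b15/s1 L1-HIT; vc=[3]
#6 0x7f→b15/s1 L1-HIT; vc=[3]
#7 0x7e→b15/s1 L1-HIT; vc=[3]
#8 0x1d→b3/s1 VC-HIT; vc=[15]
#9 0x78→b15/s1 VC-HIT; vc=[3]
#10 0x19→b3/s1 VC-HIT; vc=[15]
#11 0x7f→b15/s1 VC-HIT; vc=[3]
#12 0x1e→b3/s1 VC-HIT; vc=[15]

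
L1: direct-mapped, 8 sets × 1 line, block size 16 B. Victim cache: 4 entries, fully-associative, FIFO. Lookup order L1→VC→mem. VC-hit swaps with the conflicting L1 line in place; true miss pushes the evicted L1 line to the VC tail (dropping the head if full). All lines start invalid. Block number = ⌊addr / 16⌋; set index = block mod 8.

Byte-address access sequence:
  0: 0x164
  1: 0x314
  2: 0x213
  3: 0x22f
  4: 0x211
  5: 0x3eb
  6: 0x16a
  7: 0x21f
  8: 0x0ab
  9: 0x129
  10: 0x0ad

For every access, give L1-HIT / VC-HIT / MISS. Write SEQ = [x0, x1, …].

SEQ = [MISS, MISS, MISS, MISS, L1-HIT, MISS, VC-HIT, L1-HIT, MISS, MISS, VC-HIT]

  [0] addr=0x164 blk=22 s=6: MISS | VC []
  [1] addr=0x314 blk=49 s=1: MISS | VC []
  [2] addr=0x213 blk=33 s=1: MISS | VC [49]
  [3] addr=0x22f blk=34 s=2: MISS | VC [49]
  [4] addr=0x211 blk=33 s=1: L1-HIT | VC [49]
  [5] addr=0x3eb blk=62 s=6: MISS | VC [49, 22]
  [6] addr=0x16a blk=22 s=6: VC-HIT | VC [49, 62]
  [7] addr=0x21f blk=33 s=1: L1-HIT | VC [49, 62]
  [8] addr=0xab blk=10 s=2: MISS | VC [49, 62, 34]
  [9] addr=0x129 blk=18 s=2: MISS | VC [49, 62, 34, 10]
  [10] addr=0xad blk=10 s=2: VC-HIT | VC [49, 62, 34, 18]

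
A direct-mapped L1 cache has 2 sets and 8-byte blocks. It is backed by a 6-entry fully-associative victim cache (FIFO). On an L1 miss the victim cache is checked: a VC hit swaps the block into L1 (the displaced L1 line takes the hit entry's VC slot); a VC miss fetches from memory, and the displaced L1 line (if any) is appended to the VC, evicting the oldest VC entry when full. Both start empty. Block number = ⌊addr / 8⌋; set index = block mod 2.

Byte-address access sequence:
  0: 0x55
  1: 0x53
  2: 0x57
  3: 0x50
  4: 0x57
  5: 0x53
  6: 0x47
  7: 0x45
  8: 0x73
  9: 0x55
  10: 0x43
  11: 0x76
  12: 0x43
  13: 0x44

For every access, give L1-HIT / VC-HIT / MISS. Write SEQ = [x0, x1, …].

#0 0x55→b10/s0 MISS; vc=[]
#1 0x53→b10/s0 L1-HIT; vc=[]
#2 0x57→b10/s0 L1-HIT; vc=[]
#3 0x50→b10/s0 L1-HIT; vc=[]
#4 0x57→b10/s0 L1-HIT; vc=[]
#5 0x53→b10/s0 L1-HIT; vc=[]
#6 0x47→b8/s0 MISS; vc=[10]
#7 0x45→b8/s0 L1-HIT; vc=[10]
#8 0x73→b14/s0 MISS; vc=[10,8]
#9 0x55→b10/s0 VC-HIT; vc=[14,8]
#10 0x43→b8/s0 VC-HIT; vc=[14,10]
#11 0x76→b14/s0 VC-HIT; vc=[8,10]
#12 0x43→b8/s0 VC-HIT; vc=[14,10]
#13 0x44→b8/s0 L1-HIT; vc=[14,10]

SEQ = [MISS, L1-HIT, L1-HIT, L1-HIT, L1-HIT, L1-HIT, MISS, L1-HIT, MISS, VC-HIT, VC-HIT, VC-HIT, VC-HIT, L1-HIT]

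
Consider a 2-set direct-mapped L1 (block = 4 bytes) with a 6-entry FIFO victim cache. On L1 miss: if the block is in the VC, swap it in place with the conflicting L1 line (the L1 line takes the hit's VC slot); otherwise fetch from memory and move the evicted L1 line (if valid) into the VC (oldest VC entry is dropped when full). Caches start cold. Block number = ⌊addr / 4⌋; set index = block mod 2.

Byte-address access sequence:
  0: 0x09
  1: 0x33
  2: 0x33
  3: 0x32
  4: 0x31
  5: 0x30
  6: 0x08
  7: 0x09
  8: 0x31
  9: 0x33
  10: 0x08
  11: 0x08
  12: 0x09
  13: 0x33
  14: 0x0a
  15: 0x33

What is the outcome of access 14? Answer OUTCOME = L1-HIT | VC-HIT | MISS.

OUTCOME = VC-HIT

0: 0x9 (blk 2, set 0) → MISS  vc=[]
1: 0x33 (blk 12, set 0) → MISS  vc=[2]
2: 0x33 (blk 12, set 0) → L1-HIT  vc=[2]
3: 0x32 (blk 12, set 0) → L1-HIT  vc=[2]
4: 0x31 (blk 12, set 0) → L1-HIT  vc=[2]
5: 0x30 (blk 12, set 0) → L1-HIT  vc=[2]
6: 0x8 (blk 2, set 0) → VC-HIT  vc=[12]
7: 0x9 (blk 2, set 0) → L1-HIT  vc=[12]
8: 0x31 (blk 12, set 0) → VC-HIT  vc=[2]
9: 0x33 (blk 12, set 0) → L1-HIT  vc=[2]
10: 0x8 (blk 2, set 0) → VC-HIT  vc=[12]
11: 0x8 (blk 2, set 0) → L1-HIT  vc=[12]
12: 0x9 (blk 2, set 0) → L1-HIT  vc=[12]
13: 0x33 (blk 12, set 0) → VC-HIT  vc=[2]
14: 0xa (blk 2, set 0) → VC-HIT  vc=[12]
15: 0x33 (blk 12, set 0) → VC-HIT  vc=[2]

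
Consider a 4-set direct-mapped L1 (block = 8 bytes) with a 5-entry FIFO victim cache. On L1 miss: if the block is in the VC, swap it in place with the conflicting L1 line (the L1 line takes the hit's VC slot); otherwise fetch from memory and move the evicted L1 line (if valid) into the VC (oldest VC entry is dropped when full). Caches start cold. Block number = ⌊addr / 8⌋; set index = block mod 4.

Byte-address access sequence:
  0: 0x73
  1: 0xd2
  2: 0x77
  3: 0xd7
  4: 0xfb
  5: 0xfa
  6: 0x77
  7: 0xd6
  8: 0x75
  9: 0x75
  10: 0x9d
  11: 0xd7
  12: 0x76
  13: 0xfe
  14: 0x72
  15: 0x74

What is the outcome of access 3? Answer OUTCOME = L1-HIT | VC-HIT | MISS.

  [0] addr=0x73 blk=14 s=2: MISS | VC []
  [1] addr=0xd2 blk=26 s=2: MISS | VC [14]
  [2] addr=0x77 blk=14 s=2: VC-HIT | VC [26]
  [3] addr=0xd7 blk=26 s=2: VC-HIT | VC [14]
  [4] addr=0xfb blk=31 s=3: MISS | VC [14]
  [5] addr=0xfa blk=31 s=3: L1-HIT | VC [14]
  [6] addr=0x77 blk=14 s=2: VC-HIT | VC [26]
  [7] addr=0xd6 blk=26 s=2: VC-HIT | VC [14]
  [8] addr=0x75 blk=14 s=2: VC-HIT | VC [26]
  [9] addr=0x75 blk=14 s=2: L1-HIT | VC [26]
  [10] addr=0x9d blk=19 s=3: MISS | VC [26, 31]
  [11] addr=0xd7 blk=26 s=2: VC-HIT | VC [14, 31]
  [12] addr=0x76 blk=14 s=2: VC-HIT | VC [26, 31]
  [13] addr=0xfe blk=31 s=3: VC-HIT | VC [26, 19]
  [14] addr=0x72 blk=14 s=2: L1-HIT | VC [26, 19]
  [15] addr=0x74 blk=14 s=2: L1-HIT | VC [26, 19]

OUTCOME = VC-HIT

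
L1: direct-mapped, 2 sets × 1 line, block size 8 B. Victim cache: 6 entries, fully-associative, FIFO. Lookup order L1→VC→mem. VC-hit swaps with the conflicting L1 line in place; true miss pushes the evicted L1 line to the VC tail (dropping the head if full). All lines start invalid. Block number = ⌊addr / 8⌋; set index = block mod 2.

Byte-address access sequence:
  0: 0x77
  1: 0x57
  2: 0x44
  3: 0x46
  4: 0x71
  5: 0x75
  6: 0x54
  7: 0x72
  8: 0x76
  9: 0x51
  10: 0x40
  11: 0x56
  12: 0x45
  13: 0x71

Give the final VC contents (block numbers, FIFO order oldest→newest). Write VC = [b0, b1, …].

VC = [10, 8]

  [0] addr=0x77 blk=14 s=0: MISS | VC []
  [1] addr=0x57 blk=10 s=0: MISS | VC [14]
  [2] addr=0x44 blk=8 s=0: MISS | VC [14, 10]
  [3] addr=0x46 blk=8 s=0: L1-HIT | VC [14, 10]
  [4] addr=0x71 blk=14 s=0: VC-HIT | VC [8, 10]
  [5] addr=0x75 blk=14 s=0: L1-HIT | VC [8, 10]
  [6] addr=0x54 blk=10 s=0: VC-HIT | VC [8, 14]
  [7] addr=0x72 blk=14 s=0: VC-HIT | VC [8, 10]
  [8] addr=0x76 blk=14 s=0: L1-HIT | VC [8, 10]
  [9] addr=0x51 blk=10 s=0: VC-HIT | VC [8, 14]
  [10] addr=0x40 blk=8 s=0: VC-HIT | VC [10, 14]
  [11] addr=0x56 blk=10 s=0: VC-HIT | VC [8, 14]
  [12] addr=0x45 blk=8 s=0: VC-HIT | VC [10, 14]
  [13] addr=0x71 blk=14 s=0: VC-HIT | VC [10, 8]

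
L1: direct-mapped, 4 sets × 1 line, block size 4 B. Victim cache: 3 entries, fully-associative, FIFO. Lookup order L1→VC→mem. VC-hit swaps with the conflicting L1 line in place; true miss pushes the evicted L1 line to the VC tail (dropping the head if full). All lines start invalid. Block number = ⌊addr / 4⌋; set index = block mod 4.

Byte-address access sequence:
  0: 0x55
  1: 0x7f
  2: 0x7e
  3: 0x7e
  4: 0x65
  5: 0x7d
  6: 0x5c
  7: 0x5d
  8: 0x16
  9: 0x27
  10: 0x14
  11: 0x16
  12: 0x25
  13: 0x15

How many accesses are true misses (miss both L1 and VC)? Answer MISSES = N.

MISSES = 6

  [0] addr=0x55 blk=21 s=1: MISS | VC []
  [1] addr=0x7f blk=31 s=3: MISS | VC []
  [2] addr=0x7e blk=31 s=3: L1-HIT | VC []
  [3] addr=0x7e blk=31 s=3: L1-HIT | VC []
  [4] addr=0x65 blk=25 s=1: MISS | VC [21]
  [5] addr=0x7d blk=31 s=3: L1-HIT | VC [21]
  [6] addr=0x5c blk=23 s=3: MISS | VC [21, 31]
  [7] addr=0x5d blk=23 s=3: L1-HIT | VC [21, 31]
  [8] addr=0x16 blk=5 s=1: MISS | VC [21, 31, 25]
  [9] addr=0x27 blk=9 s=1: MISS | VC [31, 25, 5]
  [10] addr=0x14 blk=5 s=1: VC-HIT | VC [31, 25, 9]
  [11] addr=0x16 blk=5 s=1: L1-HIT | VC [31, 25, 9]
  [12] addr=0x25 blk=9 s=1: VC-HIT | VC [31, 25, 5]
  [13] addr=0x15 blk=5 s=1: VC-HIT | VC [31, 25, 9]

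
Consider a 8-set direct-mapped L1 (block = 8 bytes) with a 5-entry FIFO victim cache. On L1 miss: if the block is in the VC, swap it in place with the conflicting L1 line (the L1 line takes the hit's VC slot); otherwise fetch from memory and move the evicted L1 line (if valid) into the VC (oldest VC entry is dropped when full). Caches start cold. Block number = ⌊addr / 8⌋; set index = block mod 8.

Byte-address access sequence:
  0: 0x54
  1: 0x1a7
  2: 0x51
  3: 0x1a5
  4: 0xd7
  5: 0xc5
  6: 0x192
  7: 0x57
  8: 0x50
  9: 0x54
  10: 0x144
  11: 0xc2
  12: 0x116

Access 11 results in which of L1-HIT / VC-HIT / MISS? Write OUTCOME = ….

OUTCOME = VC-HIT

0: 0x54 (blk 10, set 2) → MISS  vc=[]
1: 0x1a7 (blk 52, set 4) → MISS  vc=[]
2: 0x51 (blk 10, set 2) → L1-HIT  vc=[]
3: 0x1a5 (blk 52, set 4) → L1-HIT  vc=[]
4: 0xd7 (blk 26, set 2) → MISS  vc=[10]
5: 0xc5 (blk 24, set 0) → MISS  vc=[10]
6: 0x192 (blk 50, set 2) → MISS  vc=[10, 26]
7: 0x57 (blk 10, set 2) → VC-HIT  vc=[50, 26]
8: 0x50 (blk 10, set 2) → L1-HIT  vc=[50, 26]
9: 0x54 (blk 10, set 2) → L1-HIT  vc=[50, 26]
10: 0x144 (blk 40, set 0) → MISS  vc=[50, 26, 24]
11: 0xc2 (blk 24, set 0) → VC-HIT  vc=[50, 26, 40]
12: 0x116 (blk 34, set 2) → MISS  vc=[50, 26, 40, 10]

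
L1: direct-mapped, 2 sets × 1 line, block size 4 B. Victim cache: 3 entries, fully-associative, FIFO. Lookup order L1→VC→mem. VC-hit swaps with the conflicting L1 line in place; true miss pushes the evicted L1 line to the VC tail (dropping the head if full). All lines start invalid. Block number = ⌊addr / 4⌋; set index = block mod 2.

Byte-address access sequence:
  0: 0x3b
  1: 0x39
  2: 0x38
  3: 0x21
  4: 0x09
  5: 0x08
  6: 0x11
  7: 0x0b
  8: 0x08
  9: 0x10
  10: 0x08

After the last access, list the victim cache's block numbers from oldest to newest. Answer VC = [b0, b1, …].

#0 0x3b→b14/s0 MISS; vc=[]
#1 0x39→b14/s0 L1-HIT; vc=[]
#2 0x38→b14/s0 L1-HIT; vc=[]
#3 0x21→b8/s0 MISS; vc=[14]
#4 0x9→b2/s0 MISS; vc=[14,8]
#5 0x8→b2/s0 L1-HIT; vc=[14,8]
#6 0x11→b4/s0 MISS; vc=[14,8,2]
#7 0xb→b2/s0 VC-HIT; vc=[14,8,4]
#8 0x8→b2/s0 L1-HIT; vc=[14,8,4]
#9 0x10→b4/s0 VC-HIT; vc=[14,8,2]
#10 0x8→b2/s0 VC-HIT; vc=[14,8,4]

VC = [14, 8, 4]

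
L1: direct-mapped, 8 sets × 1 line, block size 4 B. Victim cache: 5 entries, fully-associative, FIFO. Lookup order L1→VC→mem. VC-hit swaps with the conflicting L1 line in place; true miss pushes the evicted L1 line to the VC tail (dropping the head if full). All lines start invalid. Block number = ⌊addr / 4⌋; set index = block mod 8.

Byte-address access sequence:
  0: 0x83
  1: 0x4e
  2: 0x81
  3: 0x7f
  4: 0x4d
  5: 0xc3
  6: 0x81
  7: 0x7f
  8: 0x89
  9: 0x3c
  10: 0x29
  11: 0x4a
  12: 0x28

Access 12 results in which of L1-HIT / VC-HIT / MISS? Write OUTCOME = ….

OUTCOME = VC-HIT

#0 0x83→b32/s0 MISS; vc=[]
#1 0x4e→b19/s3 MISS; vc=[]
#2 0x81→b32/s0 L1-HIT; vc=[]
#3 0x7f→b31/s7 MISS; vc=[]
#4 0x4d→b19/s3 L1-HIT; vc=[]
#5 0xc3→b48/s0 MISS; vc=[32]
#6 0x81→b32/s0 VC-HIT; vc=[48]
#7 0x7f→b31/s7 L1-HIT; vc=[48]
#8 0x89→b34/s2 MISS; vc=[48]
#9 0x3c→b15/s7 MISS; vc=[48,31]
#10 0x29→b10/s2 MISS; vc=[48,31,34]
#11 0x4a→b18/s2 MISS; vc=[48,31,34,10]
#12 0x28→b10/s2 VC-HIT; vc=[48,31,34,18]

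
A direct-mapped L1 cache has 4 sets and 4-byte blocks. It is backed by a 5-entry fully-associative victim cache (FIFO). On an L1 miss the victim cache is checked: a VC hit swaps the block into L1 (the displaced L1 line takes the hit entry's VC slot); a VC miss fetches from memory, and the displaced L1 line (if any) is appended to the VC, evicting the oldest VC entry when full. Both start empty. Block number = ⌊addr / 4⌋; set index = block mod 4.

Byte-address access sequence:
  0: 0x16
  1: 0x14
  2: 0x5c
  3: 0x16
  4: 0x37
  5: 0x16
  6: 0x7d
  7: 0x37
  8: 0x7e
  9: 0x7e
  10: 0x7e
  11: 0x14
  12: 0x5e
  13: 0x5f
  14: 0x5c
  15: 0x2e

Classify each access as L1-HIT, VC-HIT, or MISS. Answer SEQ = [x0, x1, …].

SEQ = [MISS, L1-HIT, MISS, L1-HIT, MISS, VC-HIT, MISS, VC-HIT, L1-HIT, L1-HIT, L1-HIT, VC-HIT, VC-HIT, L1-HIT, L1-HIT, MISS]

0: 0x16 (blk 5, set 1) → MISS  vc=[]
1: 0x14 (blk 5, set 1) → L1-HIT  vc=[]
2: 0x5c (blk 23, set 3) → MISS  vc=[]
3: 0x16 (blk 5, set 1) → L1-HIT  vc=[]
4: 0x37 (blk 13, set 1) → MISS  vc=[5]
5: 0x16 (blk 5, set 1) → VC-HIT  vc=[13]
6: 0x7d (blk 31, set 3) → MISS  vc=[13, 23]
7: 0x37 (blk 13, set 1) → VC-HIT  vc=[5, 23]
8: 0x7e (blk 31, set 3) → L1-HIT  vc=[5, 23]
9: 0x7e (blk 31, set 3) → L1-HIT  vc=[5, 23]
10: 0x7e (blk 31, set 3) → L1-HIT  vc=[5, 23]
11: 0x14 (blk 5, set 1) → VC-HIT  vc=[13, 23]
12: 0x5e (blk 23, set 3) → VC-HIT  vc=[13, 31]
13: 0x5f (blk 23, set 3) → L1-HIT  vc=[13, 31]
14: 0x5c (blk 23, set 3) → L1-HIT  vc=[13, 31]
15: 0x2e (blk 11, set 3) → MISS  vc=[13, 31, 23]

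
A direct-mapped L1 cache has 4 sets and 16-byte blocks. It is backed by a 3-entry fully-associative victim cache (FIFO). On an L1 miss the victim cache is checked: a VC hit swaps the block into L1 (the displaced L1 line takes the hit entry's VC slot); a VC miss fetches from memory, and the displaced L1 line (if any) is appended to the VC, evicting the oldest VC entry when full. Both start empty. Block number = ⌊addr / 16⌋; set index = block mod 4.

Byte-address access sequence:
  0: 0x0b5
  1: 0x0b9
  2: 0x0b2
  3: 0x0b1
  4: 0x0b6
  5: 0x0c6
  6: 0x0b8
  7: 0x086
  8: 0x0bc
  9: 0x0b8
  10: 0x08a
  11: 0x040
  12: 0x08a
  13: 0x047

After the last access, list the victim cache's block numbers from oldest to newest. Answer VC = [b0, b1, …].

VC = [12, 8]

  [0] addr=0xb5 blk=11 s=3: MISS | VC []
  [1] addr=0xb9 blk=11 s=3: L1-HIT | VC []
  [2] addr=0xb2 blk=11 s=3: L1-HIT | VC []
  [3] addr=0xb1 blk=11 s=3: L1-HIT | VC []
  [4] addr=0xb6 blk=11 s=3: L1-HIT | VC []
  [5] addr=0xc6 blk=12 s=0: MISS | VC []
  [6] addr=0xb8 blk=11 s=3: L1-HIT | VC []
  [7] addr=0x86 blk=8 s=0: MISS | VC [12]
  [8] addr=0xbc blk=11 s=3: L1-HIT | VC [12]
  [9] addr=0xb8 blk=11 s=3: L1-HIT | VC [12]
  [10] addr=0x8a blk=8 s=0: L1-HIT | VC [12]
  [11] addr=0x40 blk=4 s=0: MISS | VC [12, 8]
  [12] addr=0x8a blk=8 s=0: VC-HIT | VC [12, 4]
  [13] addr=0x47 blk=4 s=0: VC-HIT | VC [12, 8]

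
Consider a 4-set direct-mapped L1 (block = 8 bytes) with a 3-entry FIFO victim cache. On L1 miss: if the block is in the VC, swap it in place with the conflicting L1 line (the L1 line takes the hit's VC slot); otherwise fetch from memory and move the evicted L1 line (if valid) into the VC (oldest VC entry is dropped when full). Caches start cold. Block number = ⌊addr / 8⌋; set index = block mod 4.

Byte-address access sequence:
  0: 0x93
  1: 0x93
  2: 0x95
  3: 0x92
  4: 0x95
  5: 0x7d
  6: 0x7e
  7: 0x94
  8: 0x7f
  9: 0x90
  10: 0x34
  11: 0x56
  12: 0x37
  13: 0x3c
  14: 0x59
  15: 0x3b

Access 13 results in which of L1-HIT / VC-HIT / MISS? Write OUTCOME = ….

#0 0x93→b18/s2 MISS; vc=[]
#1 0x93→b18/s2 L1-HIT; vc=[]
#2 0x95→b18/s2 L1-HIT; vc=[]
#3 0x92→b18/s2 L1-HIT; vc=[]
#4 0x95→b18/s2 L1-HIT; vc=[]
#5 0x7d→b15/s3 MISS; vc=[]
#6 0x7e→b15/s3 L1-HIT; vc=[]
#7 0x94→b18/s2 L1-HIT; vc=[]
#8 0x7f→b15/s3 L1-HIT; vc=[]
#9 0x90→b18/s2 L1-HIT; vc=[]
#10 0x34→b6/s2 MISS; vc=[18]
#11 0x56→b10/s2 MISS; vc=[18,6]
#12 0x37→b6/s2 VC-HIT; vc=[18,10]
#13 0x3c→b7/s3 MISS; vc=[18,10,15]
#14 0x59→b11/s3 MISS; vc=[10,15,7]
#15 0x3b→b7/s3 VC-HIT; vc=[10,15,11]

OUTCOME = MISS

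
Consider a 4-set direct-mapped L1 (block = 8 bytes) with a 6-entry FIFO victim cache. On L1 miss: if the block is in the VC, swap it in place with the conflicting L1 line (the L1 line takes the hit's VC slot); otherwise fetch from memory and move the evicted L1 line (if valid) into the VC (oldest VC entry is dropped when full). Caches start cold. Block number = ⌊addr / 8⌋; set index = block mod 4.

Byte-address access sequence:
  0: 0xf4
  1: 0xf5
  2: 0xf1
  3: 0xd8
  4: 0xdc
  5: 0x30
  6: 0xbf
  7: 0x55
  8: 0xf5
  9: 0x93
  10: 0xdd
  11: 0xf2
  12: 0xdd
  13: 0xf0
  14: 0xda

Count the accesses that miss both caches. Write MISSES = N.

MISSES = 6

0: 0xf4 (blk 30, set 2) → MISS  vc=[]
1: 0xf5 (blk 30, set 2) → L1-HIT  vc=[]
2: 0xf1 (blk 30, set 2) → L1-HIT  vc=[]
3: 0xd8 (blk 27, set 3) → MISS  vc=[]
4: 0xdc (blk 27, set 3) → L1-HIT  vc=[]
5: 0x30 (blk 6, set 2) → MISS  vc=[30]
6: 0xbf (blk 23, set 3) → MISS  vc=[30, 27]
7: 0x55 (blk 10, set 2) → MISS  vc=[30, 27, 6]
8: 0xf5 (blk 30, set 2) → VC-HIT  vc=[10, 27, 6]
9: 0x93 (blk 18, set 2) → MISS  vc=[10, 27, 6, 30]
10: 0xdd (blk 27, set 3) → VC-HIT  vc=[10, 23, 6, 30]
11: 0xf2 (blk 30, set 2) → VC-HIT  vc=[10, 23, 6, 18]
12: 0xdd (blk 27, set 3) → L1-HIT  vc=[10, 23, 6, 18]
13: 0xf0 (blk 30, set 2) → L1-HIT  vc=[10, 23, 6, 18]
14: 0xda (blk 27, set 3) → L1-HIT  vc=[10, 23, 6, 18]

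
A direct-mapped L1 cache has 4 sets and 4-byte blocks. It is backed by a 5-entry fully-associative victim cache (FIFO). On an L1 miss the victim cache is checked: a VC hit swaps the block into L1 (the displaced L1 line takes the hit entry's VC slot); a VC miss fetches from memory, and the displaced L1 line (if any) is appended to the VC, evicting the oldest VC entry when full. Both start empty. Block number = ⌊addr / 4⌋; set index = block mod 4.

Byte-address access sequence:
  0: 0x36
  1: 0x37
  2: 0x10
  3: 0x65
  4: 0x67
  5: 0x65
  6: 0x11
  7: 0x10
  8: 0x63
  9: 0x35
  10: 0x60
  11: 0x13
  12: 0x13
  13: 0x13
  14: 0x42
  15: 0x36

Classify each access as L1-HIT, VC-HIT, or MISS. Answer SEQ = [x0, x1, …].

SEQ = [MISS, L1-HIT, MISS, MISS, L1-HIT, L1-HIT, L1-HIT, L1-HIT, MISS, VC-HIT, L1-HIT, VC-HIT, L1-HIT, L1-HIT, MISS, L1-HIT]

#0 0x36→b13/s1 MISS; vc=[]
#1 0x37→b13/s1 L1-HIT; vc=[]
#2 0x10→b4/s0 MISS; vc=[]
#3 0x65→b25/s1 MISS; vc=[13]
#4 0x67→b25/s1 L1-HIT; vc=[13]
#5 0x65→b25/s1 L1-HIT; vc=[13]
#6 0x11→b4/s0 L1-HIT; vc=[13]
#7 0x10→b4/s0 L1-HIT; vc=[13]
#8 0x63→b24/s0 MISS; vc=[13,4]
#9 0x35→b13/s1 VC-HIT; vc=[25,4]
#10 0x60→b24/s0 L1-HIT; vc=[25,4]
#11 0x13→b4/s0 VC-HIT; vc=[25,24]
#12 0x13→b4/s0 L1-HIT; vc=[25,24]
#13 0x13→b4/s0 L1-HIT; vc=[25,24]
#14 0x42→b16/s0 MISS; vc=[25,24,4]
#15 0x36→b13/s1 L1-HIT; vc=[25,24,4]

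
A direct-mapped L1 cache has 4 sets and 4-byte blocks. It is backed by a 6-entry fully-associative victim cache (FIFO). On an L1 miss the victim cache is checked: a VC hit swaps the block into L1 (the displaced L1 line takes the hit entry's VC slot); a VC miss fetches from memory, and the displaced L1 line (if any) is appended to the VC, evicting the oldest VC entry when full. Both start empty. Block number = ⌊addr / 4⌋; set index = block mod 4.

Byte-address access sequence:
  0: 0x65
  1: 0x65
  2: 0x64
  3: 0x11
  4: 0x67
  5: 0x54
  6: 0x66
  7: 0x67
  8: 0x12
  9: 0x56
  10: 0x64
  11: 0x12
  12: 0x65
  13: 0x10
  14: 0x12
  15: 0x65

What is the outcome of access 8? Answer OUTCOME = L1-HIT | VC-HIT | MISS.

0: 0x65 (blk 25, set 1) → MISS  vc=[]
1: 0x65 (blk 25, set 1) → L1-HIT  vc=[]
2: 0x64 (blk 25, set 1) → L1-HIT  vc=[]
3: 0x11 (blk 4, set 0) → MISS  vc=[]
4: 0x67 (blk 25, set 1) → L1-HIT  vc=[]
5: 0x54 (blk 21, set 1) → MISS  vc=[25]
6: 0x66 (blk 25, set 1) → VC-HIT  vc=[21]
7: 0x67 (blk 25, set 1) → L1-HIT  vc=[21]
8: 0x12 (blk 4, set 0) → L1-HIT  vc=[21]
9: 0x56 (blk 21, set 1) → VC-HIT  vc=[25]
10: 0x64 (blk 25, set 1) → VC-HIT  vc=[21]
11: 0x12 (blk 4, set 0) → L1-HIT  vc=[21]
12: 0x65 (blk 25, set 1) → L1-HIT  vc=[21]
13: 0x10 (blk 4, set 0) → L1-HIT  vc=[21]
14: 0x12 (blk 4, set 0) → L1-HIT  vc=[21]
15: 0x65 (blk 25, set 1) → L1-HIT  vc=[21]

OUTCOME = L1-HIT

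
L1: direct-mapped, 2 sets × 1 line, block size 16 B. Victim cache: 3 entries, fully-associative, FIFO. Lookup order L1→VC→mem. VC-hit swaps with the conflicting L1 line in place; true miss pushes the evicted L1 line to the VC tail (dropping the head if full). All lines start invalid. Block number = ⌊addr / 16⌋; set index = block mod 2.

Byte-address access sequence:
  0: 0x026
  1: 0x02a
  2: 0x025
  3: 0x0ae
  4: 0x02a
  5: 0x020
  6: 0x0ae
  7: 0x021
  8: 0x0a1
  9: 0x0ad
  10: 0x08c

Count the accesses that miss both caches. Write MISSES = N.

#0 0x26→b2/s0 MISS; vc=[]
#1 0x2a→b2/s0 L1-HIT; vc=[]
#2 0x25→b2/s0 L1-HIT; vc=[]
#3 0xae→b10/s0 MISS; vc=[2]
#4 0x2a→b2/s0 VC-HIT; vc=[10]
#5 0x20→b2/s0 L1-HIT; vc=[10]
#6 0xae→b10/s0 VC-HIT; vc=[2]
#7 0x21→b2/s0 VC-HIT; vc=[10]
#8 0xa1→b10/s0 VC-HIT; vc=[2]
#9 0xad→b10/s0 L1-HIT; vc=[2]
#10 0x8c→b8/s0 MISS; vc=[2,10]

MISSES = 3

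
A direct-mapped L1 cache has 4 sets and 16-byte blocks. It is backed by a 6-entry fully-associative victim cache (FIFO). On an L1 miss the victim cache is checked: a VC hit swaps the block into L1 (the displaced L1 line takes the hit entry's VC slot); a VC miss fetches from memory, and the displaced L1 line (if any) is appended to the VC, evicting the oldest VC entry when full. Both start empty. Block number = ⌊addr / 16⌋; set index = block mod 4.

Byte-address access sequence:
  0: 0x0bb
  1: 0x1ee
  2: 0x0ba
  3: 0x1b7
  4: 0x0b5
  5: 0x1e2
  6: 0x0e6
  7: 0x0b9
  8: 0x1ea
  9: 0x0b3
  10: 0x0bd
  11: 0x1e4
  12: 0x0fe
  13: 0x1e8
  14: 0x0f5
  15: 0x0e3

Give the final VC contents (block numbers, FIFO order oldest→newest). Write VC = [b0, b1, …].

VC = [27, 30, 11]

#0 0xbb→b11/s3 MISS; vc=[]
#1 0x1ee→b30/s2 MISS; vc=[]
#2 0xba→b11/s3 L1-HIT; vc=[]
#3 0x1b7→b27/s3 MISS; vc=[11]
#4 0xb5→b11/s3 VC-HIT; vc=[27]
#5 0x1e2→b30/s2 L1-HIT; vc=[27]
#6 0xe6→b14/s2 MISS; vc=[27,30]
#7 0xb9→b11/s3 L1-HIT; vc=[27,30]
#8 0x1ea→b30/s2 VC-HIT; vc=[27,14]
#9 0xb3→b11/s3 L1-HIT; vc=[27,14]
#10 0xbd→b11/s3 L1-HIT; vc=[27,14]
#11 0x1e4→b30/s2 L1-HIT; vc=[27,14]
#12 0xfe→b15/s3 MISS; vc=[27,14,11]
#13 0x1e8→b30/s2 L1-HIT; vc=[27,14,11]
#14 0xf5→b15/s3 L1-HIT; vc=[27,14,11]
#15 0xe3→b14/s2 VC-HIT; vc=[27,30,11]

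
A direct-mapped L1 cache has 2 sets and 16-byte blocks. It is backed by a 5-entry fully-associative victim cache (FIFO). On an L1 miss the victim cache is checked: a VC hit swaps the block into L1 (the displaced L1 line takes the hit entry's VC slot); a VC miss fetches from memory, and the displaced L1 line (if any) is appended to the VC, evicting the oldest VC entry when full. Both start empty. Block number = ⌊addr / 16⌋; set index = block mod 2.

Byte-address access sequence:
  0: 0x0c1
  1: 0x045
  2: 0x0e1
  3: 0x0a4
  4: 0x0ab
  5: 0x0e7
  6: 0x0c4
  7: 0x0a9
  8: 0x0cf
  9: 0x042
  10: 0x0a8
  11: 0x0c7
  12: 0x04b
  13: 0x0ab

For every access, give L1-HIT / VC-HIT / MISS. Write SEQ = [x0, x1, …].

  [0] addr=0xc1 blk=12 s=0: MISS | VC []
  [1] addr=0x45 blk=4 s=0: MISS | VC [12]
  [2] addr=0xe1 blk=14 s=0: MISS | VC [12, 4]
  [3] addr=0xa4 blk=10 s=0: MISS | VC [12, 4, 14]
  [4] addr=0xab blk=10 s=0: L1-HIT | VC [12, 4, 14]
  [5] addr=0xe7 blk=14 s=0: VC-HIT | VC [12, 4, 10]
  [6] addr=0xc4 blk=12 s=0: VC-HIT | VC [14, 4, 10]
  [7] addr=0xa9 blk=10 s=0: VC-HIT | VC [14, 4, 12]
  [8] addr=0xcf blk=12 s=0: VC-HIT | VC [14, 4, 10]
  [9] addr=0x42 blk=4 s=0: VC-HIT | VC [14, 12, 10]
  [10] addr=0xa8 blk=10 s=0: VC-HIT | VC [14, 12, 4]
  [11] addr=0xc7 blk=12 s=0: VC-HIT | VC [14, 10, 4]
  [12] addr=0x4b blk=4 s=0: VC-HIT | VC [14, 10, 12]
  [13] addr=0xab blk=10 s=0: VC-HIT | VC [14, 4, 12]

SEQ = [MISS, MISS, MISS, MISS, L1-HIT, VC-HIT, VC-HIT, VC-HIT, VC-HIT, VC-HIT, VC-HIT, VC-HIT, VC-HIT, VC-HIT]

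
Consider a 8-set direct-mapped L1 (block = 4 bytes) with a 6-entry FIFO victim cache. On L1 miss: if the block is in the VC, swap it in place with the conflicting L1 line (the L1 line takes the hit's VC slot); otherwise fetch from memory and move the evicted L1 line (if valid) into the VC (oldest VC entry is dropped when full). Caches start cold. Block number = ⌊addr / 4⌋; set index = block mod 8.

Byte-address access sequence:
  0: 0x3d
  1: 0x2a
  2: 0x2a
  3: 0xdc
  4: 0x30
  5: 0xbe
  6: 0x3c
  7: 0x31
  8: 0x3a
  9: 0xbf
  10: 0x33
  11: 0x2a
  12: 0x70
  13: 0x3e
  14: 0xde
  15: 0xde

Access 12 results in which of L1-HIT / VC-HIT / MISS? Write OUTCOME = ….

  [0] addr=0x3d blk=15 s=7: MISS | VC []
  [1] addr=0x2a blk=10 s=2: MISS | VC []
  [2] addr=0x2a blk=10 s=2: L1-HIT | VC []
  [3] addr=0xdc blk=55 s=7: MISS | VC [15]
  [4] addr=0x30 blk=12 s=4: MISS | VC [15]
  [5] addr=0xbe blk=47 s=7: MISS | VC [15, 55]
  [6] addr=0x3c blk=15 s=7: VC-HIT | VC [47, 55]
  [7] addr=0x31 blk=12 s=4: L1-HIT | VC [47, 55]
  [8] addr=0x3a blk=14 s=6: MISS | VC [47, 55]
  [9] addr=0xbf blk=47 s=7: VC-HIT | VC [15, 55]
  [10] addr=0x33 blk=12 s=4: L1-HIT | VC [15, 55]
  [11] addr=0x2a blk=10 s=2: L1-HIT | VC [15, 55]
  [12] addr=0x70 blk=28 s=4: MISS | VC [15, 55, 12]
  [13] addr=0x3e blk=15 s=7: VC-HIT | VC [47, 55, 12]
  [14] addr=0xde blk=55 s=7: VC-HIT | VC [47, 15, 12]
  [15] addr=0xde blk=55 s=7: L1-HIT | VC [47, 15, 12]

OUTCOME = MISS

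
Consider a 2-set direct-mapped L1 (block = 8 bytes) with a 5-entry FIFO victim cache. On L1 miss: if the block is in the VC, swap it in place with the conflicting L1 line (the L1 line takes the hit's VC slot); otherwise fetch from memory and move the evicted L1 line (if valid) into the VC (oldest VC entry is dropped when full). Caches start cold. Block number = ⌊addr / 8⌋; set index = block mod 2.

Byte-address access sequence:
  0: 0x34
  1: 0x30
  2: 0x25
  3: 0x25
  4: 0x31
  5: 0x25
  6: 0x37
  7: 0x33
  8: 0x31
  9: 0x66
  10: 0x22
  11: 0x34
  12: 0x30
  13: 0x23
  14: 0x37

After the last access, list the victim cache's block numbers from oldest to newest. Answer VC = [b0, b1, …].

  [0] addr=0x34 blk=6 s=0: MISS | VC []
  [1] addr=0x30 blk=6 s=0: L1-HIT | VC []
  [2] addr=0x25 blk=4 s=0: MISS | VC [6]
  [3] addr=0x25 blk=4 s=0: L1-HIT | VC [6]
  [4] addr=0x31 blk=6 s=0: VC-HIT | VC [4]
  [5] addr=0x25 blk=4 s=0: VC-HIT | VC [6]
  [6] addr=0x37 blk=6 s=0: VC-HIT | VC [4]
  [7] addr=0x33 blk=6 s=0: L1-HIT | VC [4]
  [8] addr=0x31 blk=6 s=0: L1-HIT | VC [4]
  [9] addr=0x66 blk=12 s=0: MISS | VC [4, 6]
  [10] addr=0x22 blk=4 s=0: VC-HIT | VC [12, 6]
  [11] addr=0x34 blk=6 s=0: VC-HIT | VC [12, 4]
  [12] addr=0x30 blk=6 s=0: L1-HIT | VC [12, 4]
  [13] addr=0x23 blk=4 s=0: VC-HIT | VC [12, 6]
  [14] addr=0x37 blk=6 s=0: VC-HIT | VC [12, 4]

VC = [12, 4]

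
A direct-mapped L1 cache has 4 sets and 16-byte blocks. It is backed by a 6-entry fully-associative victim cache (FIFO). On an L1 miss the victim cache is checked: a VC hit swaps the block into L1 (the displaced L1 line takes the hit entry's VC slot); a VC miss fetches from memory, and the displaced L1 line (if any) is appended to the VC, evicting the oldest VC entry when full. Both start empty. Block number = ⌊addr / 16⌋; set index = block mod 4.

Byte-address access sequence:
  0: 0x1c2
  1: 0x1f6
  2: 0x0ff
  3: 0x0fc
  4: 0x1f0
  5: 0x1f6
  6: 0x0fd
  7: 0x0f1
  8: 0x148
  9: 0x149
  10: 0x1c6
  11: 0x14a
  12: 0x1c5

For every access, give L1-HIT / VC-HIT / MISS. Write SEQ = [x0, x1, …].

SEQ = [MISS, MISS, MISS, L1-HIT, VC-HIT, L1-HIT, VC-HIT, L1-HIT, MISS, L1-HIT, VC-HIT, VC-HIT, VC-HIT]

  [0] addr=0x1c2 blk=28 s=0: MISS | VC []
  [1] addr=0x1f6 blk=31 s=3: MISS | VC []
  [2] addr=0xff blk=15 s=3: MISS | VC [31]
  [3] addr=0xfc blk=15 s=3: L1-HIT | VC [31]
  [4] addr=0x1f0 blk=31 s=3: VC-HIT | VC [15]
  [5] addr=0x1f6 blk=31 s=3: L1-HIT | VC [15]
  [6] addr=0xfd blk=15 s=3: VC-HIT | VC [31]
  [7] addr=0xf1 blk=15 s=3: L1-HIT | VC [31]
  [8] addr=0x148 blk=20 s=0: MISS | VC [31, 28]
  [9] addr=0x149 blk=20 s=0: L1-HIT | VC [31, 28]
  [10] addr=0x1c6 blk=28 s=0: VC-HIT | VC [31, 20]
  [11] addr=0x14a blk=20 s=0: VC-HIT | VC [31, 28]
  [12] addr=0x1c5 blk=28 s=0: VC-HIT | VC [31, 20]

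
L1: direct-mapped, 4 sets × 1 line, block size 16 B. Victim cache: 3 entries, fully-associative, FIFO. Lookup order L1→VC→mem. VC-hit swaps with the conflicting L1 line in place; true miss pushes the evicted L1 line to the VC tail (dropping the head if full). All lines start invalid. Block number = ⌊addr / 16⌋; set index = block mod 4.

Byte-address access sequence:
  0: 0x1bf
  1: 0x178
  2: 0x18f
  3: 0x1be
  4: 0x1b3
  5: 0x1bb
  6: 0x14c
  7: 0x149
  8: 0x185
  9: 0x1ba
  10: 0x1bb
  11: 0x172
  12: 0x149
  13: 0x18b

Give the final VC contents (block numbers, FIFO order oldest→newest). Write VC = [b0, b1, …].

VC = [27, 20]

0: 0x1bf (blk 27, set 3) → MISS  vc=[]
1: 0x178 (blk 23, set 3) → MISS  vc=[27]
2: 0x18f (blk 24, set 0) → MISS  vc=[27]
3: 0x1be (blk 27, set 3) → VC-HIT  vc=[23]
4: 0x1b3 (blk 27, set 3) → L1-HIT  vc=[23]
5: 0x1bb (blk 27, set 3) → L1-HIT  vc=[23]
6: 0x14c (blk 20, set 0) → MISS  vc=[23, 24]
7: 0x149 (blk 20, set 0) → L1-HIT  vc=[23, 24]
8: 0x185 (blk 24, set 0) → VC-HIT  vc=[23, 20]
9: 0x1ba (blk 27, set 3) → L1-HIT  vc=[23, 20]
10: 0x1bb (blk 27, set 3) → L1-HIT  vc=[23, 20]
11: 0x172 (blk 23, set 3) → VC-HIT  vc=[27, 20]
12: 0x149 (blk 20, set 0) → VC-HIT  vc=[27, 24]
13: 0x18b (blk 24, set 0) → VC-HIT  vc=[27, 20]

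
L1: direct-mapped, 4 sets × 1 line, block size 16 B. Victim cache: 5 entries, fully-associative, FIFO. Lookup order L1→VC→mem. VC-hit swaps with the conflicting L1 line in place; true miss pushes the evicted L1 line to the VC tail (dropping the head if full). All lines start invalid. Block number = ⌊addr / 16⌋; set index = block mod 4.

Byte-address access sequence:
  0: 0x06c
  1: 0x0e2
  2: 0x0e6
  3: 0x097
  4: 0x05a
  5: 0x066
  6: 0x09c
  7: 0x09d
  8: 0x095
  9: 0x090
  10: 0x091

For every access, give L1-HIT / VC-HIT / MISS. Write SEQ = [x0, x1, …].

#0 0x6c→b6/s2 MISS; vc=[]
#1 0xe2→b14/s2 MISS; vc=[6]
#2 0xe6→b14/s2 L1-HIT; vc=[6]
#3 0x97→b9/s1 MISS; vc=[6]
#4 0x5a→b5/s1 MISS; vc=[6,9]
#5 0x66→b6/s2 VC-HIT; vc=[14,9]
#6 0x9c→b9/s1 VC-HIT; vc=[14,5]
#7 0x9d→b9/s1 L1-HIT; vc=[14,5]
#8 0x95→b9/s1 L1-HIT; vc=[14,5]
#9 0x90→b9/s1 L1-HIT; vc=[14,5]
#10 0x91→b9/s1 L1-HIT; vc=[14,5]

SEQ = [MISS, MISS, L1-HIT, MISS, MISS, VC-HIT, VC-HIT, L1-HIT, L1-HIT, L1-HIT, L1-HIT]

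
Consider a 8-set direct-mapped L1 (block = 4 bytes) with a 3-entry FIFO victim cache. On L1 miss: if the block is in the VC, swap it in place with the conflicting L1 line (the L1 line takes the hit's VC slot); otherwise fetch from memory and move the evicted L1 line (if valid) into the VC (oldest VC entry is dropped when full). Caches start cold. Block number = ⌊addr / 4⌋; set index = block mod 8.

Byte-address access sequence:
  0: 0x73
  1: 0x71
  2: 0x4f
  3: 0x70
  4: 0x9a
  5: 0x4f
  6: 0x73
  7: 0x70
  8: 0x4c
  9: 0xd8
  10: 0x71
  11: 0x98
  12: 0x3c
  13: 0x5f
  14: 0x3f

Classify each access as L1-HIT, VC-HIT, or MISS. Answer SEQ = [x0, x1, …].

  [0] addr=0x73 blk=28 s=4: MISS | VC []
  [1] addr=0x71 blk=28 s=4: L1-HIT | VC []
  [2] addr=0x4f blk=19 s=3: MISS | VC []
  [3] addr=0x70 blk=28 s=4: L1-HIT | VC []
  [4] addr=0x9a blk=38 s=6: MISS | VC []
  [5] addr=0x4f blk=19 s=3: L1-HIT | VC []
  [6] addr=0x73 blk=28 s=4: L1-HIT | VC []
  [7] addr=0x70 blk=28 s=4: L1-HIT | VC []
  [8] addr=0x4c blk=19 s=3: L1-HIT | VC []
  [9] addr=0xd8 blk=54 s=6: MISS | VC [38]
  [10] addr=0x71 blk=28 s=4: L1-HIT | VC [38]
  [11] addr=0x98 blk=38 s=6: VC-HIT | VC [54]
  [12] addr=0x3c blk=15 s=7: MISS | VC [54]
  [13] addr=0x5f blk=23 s=7: MISS | VC [54, 15]
  [14] addr=0x3f blk=15 s=7: VC-HIT | VC [54, 23]

SEQ = [MISS, L1-HIT, MISS, L1-HIT, MISS, L1-HIT, L1-HIT, L1-HIT, L1-HIT, MISS, L1-HIT, VC-HIT, MISS, MISS, VC-HIT]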